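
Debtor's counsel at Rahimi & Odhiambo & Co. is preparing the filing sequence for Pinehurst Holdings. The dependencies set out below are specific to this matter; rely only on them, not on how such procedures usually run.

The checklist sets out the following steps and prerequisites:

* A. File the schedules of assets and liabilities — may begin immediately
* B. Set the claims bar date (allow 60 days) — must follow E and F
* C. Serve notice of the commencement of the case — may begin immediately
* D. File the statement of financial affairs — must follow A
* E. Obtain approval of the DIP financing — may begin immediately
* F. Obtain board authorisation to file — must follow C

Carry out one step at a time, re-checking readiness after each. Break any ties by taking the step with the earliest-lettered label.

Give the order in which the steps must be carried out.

A C D E F B

Nothing is required for A, C and E. A has the earlier label → A first.
C, D and E are all available; C has the earlier label → C.
D, E and F are all available; D has the earlier label → D.
E and F are both available; E has the earlier label → E.
F needed C, now all done → F.
Next only B has its prerequisites met → B.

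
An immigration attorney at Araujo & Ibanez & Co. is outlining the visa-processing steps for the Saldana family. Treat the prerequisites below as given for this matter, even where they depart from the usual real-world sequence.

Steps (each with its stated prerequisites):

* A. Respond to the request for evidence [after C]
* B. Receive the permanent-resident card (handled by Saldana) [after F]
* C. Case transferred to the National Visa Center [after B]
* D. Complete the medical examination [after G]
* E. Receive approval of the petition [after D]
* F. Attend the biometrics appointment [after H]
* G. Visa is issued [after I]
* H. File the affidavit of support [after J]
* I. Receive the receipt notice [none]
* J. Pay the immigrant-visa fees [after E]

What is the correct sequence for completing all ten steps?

I G D E J H F B C A

I is the only step with nothing outstanding, so it goes first.
That leaves G as the only ready step → G.
D needed G, now all done → D.
E needed D, now all done → E.
J is the only step now ready → J.
That leaves H as the only ready step → H.
F needed H, now all done → F.
B needed F, now all done → B.
C is the only step now ready → C.
A is the only step now ready → A.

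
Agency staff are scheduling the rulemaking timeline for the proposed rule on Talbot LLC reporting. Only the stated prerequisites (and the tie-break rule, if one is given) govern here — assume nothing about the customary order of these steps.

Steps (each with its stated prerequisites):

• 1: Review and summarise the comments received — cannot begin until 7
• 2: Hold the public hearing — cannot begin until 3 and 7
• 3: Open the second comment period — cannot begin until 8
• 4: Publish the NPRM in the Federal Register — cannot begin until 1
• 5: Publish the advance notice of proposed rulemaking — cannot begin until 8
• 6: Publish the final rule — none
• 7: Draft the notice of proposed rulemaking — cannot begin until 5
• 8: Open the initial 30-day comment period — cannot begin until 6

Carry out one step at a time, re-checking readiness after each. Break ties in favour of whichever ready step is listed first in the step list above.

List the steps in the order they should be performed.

6 has no prerequisites → 6 first.
8 needed 6, now all done → 8.
Now 3 and 5 have their prerequisites met. 3 is listed earlier, so 3 next.
5 needed 8, now all done → 5.
7 is the only step now ready → 7.
Ready: 1 and 2. 1 is listed earlier → 1.
2 and 4 are both available; 2 is listed earlier → 2.
That leaves 4 as the only ready step → 4.

6 8 3 5 7 1 2 4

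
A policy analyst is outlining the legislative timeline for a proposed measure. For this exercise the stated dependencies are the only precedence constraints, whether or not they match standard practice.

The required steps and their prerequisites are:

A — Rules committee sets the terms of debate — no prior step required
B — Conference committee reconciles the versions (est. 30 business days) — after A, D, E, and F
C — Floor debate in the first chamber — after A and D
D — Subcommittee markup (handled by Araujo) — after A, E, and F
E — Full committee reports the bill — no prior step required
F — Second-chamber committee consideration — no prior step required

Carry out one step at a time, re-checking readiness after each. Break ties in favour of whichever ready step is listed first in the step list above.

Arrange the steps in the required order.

Nothing is required for A, E and F. A is listed earlier → A first.
E and F are both available; E is listed earlier → E.
F is the only step now ready → F.
D needed A, E and F, now all done → D.
Now B and C have their prerequisites met. B is listed earlier, so B next.
C needed A and D, now all done → C.

A, E, F, D, B, C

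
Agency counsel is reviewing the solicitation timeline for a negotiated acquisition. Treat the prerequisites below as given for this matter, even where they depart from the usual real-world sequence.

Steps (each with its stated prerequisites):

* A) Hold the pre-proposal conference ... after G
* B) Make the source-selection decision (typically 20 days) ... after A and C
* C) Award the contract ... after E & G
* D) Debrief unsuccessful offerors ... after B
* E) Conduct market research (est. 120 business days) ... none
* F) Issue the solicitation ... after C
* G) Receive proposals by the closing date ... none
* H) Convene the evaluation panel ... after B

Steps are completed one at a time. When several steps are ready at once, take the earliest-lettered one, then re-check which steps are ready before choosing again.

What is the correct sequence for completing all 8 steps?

Nothing is required for E and G. E has the earlier label → E first.
G is the only step now ready → G.
A and C are both available; A has the earlier label → A.
C needed E and G, now all done → C.
Ready: B and F. B has the earlier label → B.
D and H now also ready, so the ready set is {D, F, H}; D has the earlier label → D.
F and H are both available; F has the earlier label → F.
That leaves H as the only ready step → H.

E → G → A → C → B → D → F → H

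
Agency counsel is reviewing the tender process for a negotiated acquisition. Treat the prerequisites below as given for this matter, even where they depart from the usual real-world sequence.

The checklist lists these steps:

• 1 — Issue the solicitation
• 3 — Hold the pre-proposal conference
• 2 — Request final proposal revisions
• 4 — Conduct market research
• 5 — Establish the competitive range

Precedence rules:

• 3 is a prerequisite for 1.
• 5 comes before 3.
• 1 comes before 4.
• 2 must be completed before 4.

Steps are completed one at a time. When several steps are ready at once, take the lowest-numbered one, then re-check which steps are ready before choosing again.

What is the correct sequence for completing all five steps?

2 and 5 have no prerequisites; 2 has the earlier label, so 2 is first.
That leaves 5 as the only ready step → 5.
3 needed 5, now all done → 3.
That leaves 1 as the only ready step → 1.
4 needed 1 and 2, now all done → 4.

2 → 5 → 3 → 1 → 4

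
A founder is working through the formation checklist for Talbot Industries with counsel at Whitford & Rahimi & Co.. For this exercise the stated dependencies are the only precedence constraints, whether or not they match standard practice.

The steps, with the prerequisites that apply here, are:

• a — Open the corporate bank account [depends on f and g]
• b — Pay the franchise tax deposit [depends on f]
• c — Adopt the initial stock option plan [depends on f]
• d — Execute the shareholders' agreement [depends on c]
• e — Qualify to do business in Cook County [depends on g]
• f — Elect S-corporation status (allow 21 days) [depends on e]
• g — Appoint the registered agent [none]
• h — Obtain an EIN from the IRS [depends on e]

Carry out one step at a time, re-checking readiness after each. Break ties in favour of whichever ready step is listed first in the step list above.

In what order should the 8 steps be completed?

g has no prerequisites → g first.
e is the only step now ready → e.
f and h are both available; f is listed earlier → f.
a, b, c and h are all available; a is listed earlier → a.
Now b, c and h have their prerequisites met. b is listed earlier, so b next.
Ready: c and h. c is listed earlier → c.
Now d and h have their prerequisites met. d is listed earlier, so d next.
Next only h has its prerequisites met → h.

g e f a b c d h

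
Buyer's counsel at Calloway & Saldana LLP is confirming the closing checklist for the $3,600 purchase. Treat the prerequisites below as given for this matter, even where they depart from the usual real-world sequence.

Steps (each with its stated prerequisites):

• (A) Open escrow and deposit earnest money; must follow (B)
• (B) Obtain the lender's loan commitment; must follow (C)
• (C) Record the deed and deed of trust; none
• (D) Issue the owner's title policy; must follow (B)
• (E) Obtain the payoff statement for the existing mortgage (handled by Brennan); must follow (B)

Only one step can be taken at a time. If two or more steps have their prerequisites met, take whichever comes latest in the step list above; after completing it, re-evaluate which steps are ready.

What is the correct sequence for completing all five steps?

(C) has no prerequisites → (C) first.
(B) needed (C), now all done → (B).
Now (E), (D) and (A) have their prerequisites met. (E) is listed later, so (E) next.
Now (D) and (A) have their prerequisites met. (D) is listed later, so (D) next.
Next only (A) has its prerequisites met → (A).

(C) (B) (E) (D) (A)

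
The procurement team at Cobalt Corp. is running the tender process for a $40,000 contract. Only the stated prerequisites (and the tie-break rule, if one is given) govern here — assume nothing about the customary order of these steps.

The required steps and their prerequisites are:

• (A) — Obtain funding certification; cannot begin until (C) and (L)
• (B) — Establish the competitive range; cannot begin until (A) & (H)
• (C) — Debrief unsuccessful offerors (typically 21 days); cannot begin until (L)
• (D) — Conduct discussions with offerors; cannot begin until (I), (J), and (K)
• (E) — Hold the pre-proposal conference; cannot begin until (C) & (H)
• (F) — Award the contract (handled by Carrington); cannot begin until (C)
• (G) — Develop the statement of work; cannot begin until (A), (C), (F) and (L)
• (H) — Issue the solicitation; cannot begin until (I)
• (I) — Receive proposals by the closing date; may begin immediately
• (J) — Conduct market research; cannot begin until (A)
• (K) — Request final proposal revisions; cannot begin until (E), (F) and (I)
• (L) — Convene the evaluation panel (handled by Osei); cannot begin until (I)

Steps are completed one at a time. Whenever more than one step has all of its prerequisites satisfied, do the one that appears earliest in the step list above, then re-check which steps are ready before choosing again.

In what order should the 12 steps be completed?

(I), (H), (L), (C), (A), (B), (E), (F), (G), (J), (K), (D)

(I) is the only step with nothing outstanding, so it goes first.
(H) and (L) are both available; (H) is listed earlier → (H).
(L) needed (I), now all done → (L).
(C) needed (L), now all done → (C).
Ready: (A), (E) and (F). (A) is listed earlier → (A).
Now (B), (E), (F) and (J) have their prerequisites met. (B) is listed earlier, so (B) next.
(E), (F) and (J) are all available; (E) is listed earlier → (E).
Now (F) and (J) have their prerequisites met. (F) is listed earlier, so (F) next.
(G) and (K) now also ready, so the ready set is {(G), (J), (K)}; (G) is listed earlier → (G).
(J) and (K) are both available; (J) is listed earlier → (J).
That leaves (K) as the only ready step → (K).
(D) needed (I), (J) and (K), now all done → (D).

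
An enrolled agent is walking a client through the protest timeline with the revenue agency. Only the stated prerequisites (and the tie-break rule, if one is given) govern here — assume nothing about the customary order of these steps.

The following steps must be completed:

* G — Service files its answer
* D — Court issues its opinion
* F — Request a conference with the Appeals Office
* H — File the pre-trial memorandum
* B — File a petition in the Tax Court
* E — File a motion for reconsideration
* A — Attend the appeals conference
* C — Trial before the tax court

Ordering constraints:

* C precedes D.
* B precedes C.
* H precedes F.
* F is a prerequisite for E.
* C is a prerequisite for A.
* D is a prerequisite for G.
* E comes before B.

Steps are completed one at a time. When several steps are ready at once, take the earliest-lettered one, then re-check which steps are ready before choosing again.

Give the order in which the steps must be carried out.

H has no prerequisites → H first.
F is the only step now ready → F.
E needed F, now all done → E.
Next only B has its prerequisites met → B.
C is the only step now ready → C.
Now A and D have their prerequisites met. A has the earlier label, so A next.
D needed C, now all done → D.
Next only G has its prerequisites met → G.

H, F, E, B, C, A, D, G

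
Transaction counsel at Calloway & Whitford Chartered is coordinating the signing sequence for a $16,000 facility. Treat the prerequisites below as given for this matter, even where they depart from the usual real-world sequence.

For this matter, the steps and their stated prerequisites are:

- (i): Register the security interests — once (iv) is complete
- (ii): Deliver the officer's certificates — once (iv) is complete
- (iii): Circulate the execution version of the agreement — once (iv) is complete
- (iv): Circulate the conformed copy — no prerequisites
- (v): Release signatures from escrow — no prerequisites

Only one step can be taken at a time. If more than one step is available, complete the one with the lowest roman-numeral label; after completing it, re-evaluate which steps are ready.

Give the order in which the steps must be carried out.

Nothing is required for (iv) and (v). (iv) has the earlier label → (iv) first.
(i), (ii), (iii) and (v) are all available; (i) has the earlier label → (i).
(ii), (iii) and (v) are all available; (ii) has the earlier label → (ii).
Now (iii) and (v) have their prerequisites met. (iii) has the earlier label, so (iii) next.
Next only (v) has its prerequisites met → (v).

(iv), (i), (ii), (iii), (v)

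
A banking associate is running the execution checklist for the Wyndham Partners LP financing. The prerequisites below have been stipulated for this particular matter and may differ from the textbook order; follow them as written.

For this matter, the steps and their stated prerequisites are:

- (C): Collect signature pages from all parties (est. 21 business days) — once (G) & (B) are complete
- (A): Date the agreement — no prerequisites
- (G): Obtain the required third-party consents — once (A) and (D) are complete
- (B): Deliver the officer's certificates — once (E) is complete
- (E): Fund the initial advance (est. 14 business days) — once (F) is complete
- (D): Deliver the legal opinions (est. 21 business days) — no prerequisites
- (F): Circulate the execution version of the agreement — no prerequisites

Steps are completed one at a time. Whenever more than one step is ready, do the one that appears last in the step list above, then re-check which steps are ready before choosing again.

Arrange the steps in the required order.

(F), (D), (E), (B), (A), (G), (C)

Nothing is required for (F), (D) and (A). (F) is listed later → (F) first.
(D), (E) and (A) are all available; (D) is listed later → (D).
(E) and (A) are both available; (E) is listed later → (E).
(B) and (A) are both available; (B) is listed later → (B).
(A) is the only step now ready → (A).
(G) needed (D) and (A), now all done → (G).
Next only (C) has its prerequisites met → (C).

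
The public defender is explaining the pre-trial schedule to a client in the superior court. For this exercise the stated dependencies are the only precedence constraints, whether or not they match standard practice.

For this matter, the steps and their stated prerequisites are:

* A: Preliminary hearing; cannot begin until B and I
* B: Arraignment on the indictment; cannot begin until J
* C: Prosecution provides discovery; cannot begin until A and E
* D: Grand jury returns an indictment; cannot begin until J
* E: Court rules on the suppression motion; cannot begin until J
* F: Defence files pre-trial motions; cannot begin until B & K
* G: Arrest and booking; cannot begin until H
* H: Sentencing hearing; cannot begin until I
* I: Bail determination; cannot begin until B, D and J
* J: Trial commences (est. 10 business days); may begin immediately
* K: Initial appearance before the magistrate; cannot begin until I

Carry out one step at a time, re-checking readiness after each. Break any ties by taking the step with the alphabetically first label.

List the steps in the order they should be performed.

J → B → D → E → I → A → C → H → G → K → F

J is the only step with nothing outstanding, so it goes first.
B, D and E are all available; B has the earlier label → B.
Now D and E have their prerequisites met. D has the earlier label, so D next.
I now also ready, so the ready set is {E, I}; E has the earlier label → E.
I is the only step now ready → I.
A, H and K are all available; A has the earlier label → A.
C now also ready, so the ready set is {C, H, K}; C has the earlier label → C.
H and K are both available; H has the earlier label → H.
G now also ready, so the ready set is {G, K}; G has the earlier label → G.
K needed I, now all done → K.
F is the only step now ready → F.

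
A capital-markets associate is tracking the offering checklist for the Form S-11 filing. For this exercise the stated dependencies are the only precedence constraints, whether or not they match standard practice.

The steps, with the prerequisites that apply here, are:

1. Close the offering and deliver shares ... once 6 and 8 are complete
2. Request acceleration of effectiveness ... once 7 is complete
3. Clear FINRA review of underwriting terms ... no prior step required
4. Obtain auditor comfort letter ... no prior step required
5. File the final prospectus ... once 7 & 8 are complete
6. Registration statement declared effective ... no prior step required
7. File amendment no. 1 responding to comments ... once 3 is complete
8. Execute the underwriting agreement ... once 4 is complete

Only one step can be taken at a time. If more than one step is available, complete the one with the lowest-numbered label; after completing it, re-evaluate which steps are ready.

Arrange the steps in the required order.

3, 4, 6, 7, 2, 8, 1, 5

Nothing is required for 3, 4 and 6. 3 has the earlier label → 3 first.
4, 6 and 7 are all available; 4 has the earlier label → 4.
8 now also ready, so the ready set is {6, 7, 8}; 6 has the earlier label → 6.
7 and 8 are both available; 7 has the earlier label → 7.
Ready: 2 and 8. 2 has the earlier label → 2.
Next only 8 has its prerequisites met → 8.
Now 1 and 5 have their prerequisites met. 1 has the earlier label, so 1 next.
Next only 5 has its prerequisites met → 5.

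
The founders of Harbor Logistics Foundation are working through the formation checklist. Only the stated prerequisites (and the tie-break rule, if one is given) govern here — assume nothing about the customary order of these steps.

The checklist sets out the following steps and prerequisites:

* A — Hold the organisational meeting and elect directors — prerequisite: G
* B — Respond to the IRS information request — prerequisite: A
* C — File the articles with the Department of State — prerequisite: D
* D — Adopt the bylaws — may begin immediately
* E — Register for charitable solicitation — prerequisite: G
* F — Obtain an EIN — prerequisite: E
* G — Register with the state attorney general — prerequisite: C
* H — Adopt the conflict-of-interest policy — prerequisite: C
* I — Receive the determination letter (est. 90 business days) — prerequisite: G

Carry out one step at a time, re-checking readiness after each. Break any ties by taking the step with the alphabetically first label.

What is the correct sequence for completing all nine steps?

D is the only step with nothing outstanding, so it goes first.
C needed D, now all done → C.
Ready: G and H. G has the earlier label → G.
A, E and I now also ready, so the ready set is {A, E, H, I}; A has the earlier label → A.
B, E, H and I are all available; B has the earlier label → B.
E, H and I are all available; E has the earlier label → E.
F now also ready, so the ready set is {F, H, I}; F has the earlier label → F.
Ready: H and I. H has the earlier label → H.
I needed G, now all done → I.

D → C → G → A → B → E → F → H → I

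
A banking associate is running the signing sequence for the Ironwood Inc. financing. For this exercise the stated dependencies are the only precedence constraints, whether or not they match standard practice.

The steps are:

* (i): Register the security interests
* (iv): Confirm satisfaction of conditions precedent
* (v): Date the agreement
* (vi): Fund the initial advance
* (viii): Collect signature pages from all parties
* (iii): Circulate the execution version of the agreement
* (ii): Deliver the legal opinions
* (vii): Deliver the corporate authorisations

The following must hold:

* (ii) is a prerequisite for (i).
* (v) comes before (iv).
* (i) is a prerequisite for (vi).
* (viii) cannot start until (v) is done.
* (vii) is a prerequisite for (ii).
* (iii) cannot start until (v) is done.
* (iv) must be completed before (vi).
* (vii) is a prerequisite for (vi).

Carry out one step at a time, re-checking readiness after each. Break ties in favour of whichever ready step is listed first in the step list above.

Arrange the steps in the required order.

(v) and (vii) have no prerequisites; (v) is listed earlier, so (v) is first.
Now (iv), (viii), (iii) and (vii) have their prerequisites met. (iv) is listed earlier, so (iv) next.
Now (viii), (iii) and (vii) have their prerequisites met. (viii) is listed earlier, so (viii) next.
Ready: (iii) and (vii). (iii) is listed earlier → (iii).
(vii) is the only step now ready → (vii).
Next only (ii) has its prerequisites met → (ii).
(i) needed (ii), now all done → (i).
Next only (vi) has its prerequisites met → (vi).

(v) (iv) (viii) (iii) (vii) (ii) (i) (vi)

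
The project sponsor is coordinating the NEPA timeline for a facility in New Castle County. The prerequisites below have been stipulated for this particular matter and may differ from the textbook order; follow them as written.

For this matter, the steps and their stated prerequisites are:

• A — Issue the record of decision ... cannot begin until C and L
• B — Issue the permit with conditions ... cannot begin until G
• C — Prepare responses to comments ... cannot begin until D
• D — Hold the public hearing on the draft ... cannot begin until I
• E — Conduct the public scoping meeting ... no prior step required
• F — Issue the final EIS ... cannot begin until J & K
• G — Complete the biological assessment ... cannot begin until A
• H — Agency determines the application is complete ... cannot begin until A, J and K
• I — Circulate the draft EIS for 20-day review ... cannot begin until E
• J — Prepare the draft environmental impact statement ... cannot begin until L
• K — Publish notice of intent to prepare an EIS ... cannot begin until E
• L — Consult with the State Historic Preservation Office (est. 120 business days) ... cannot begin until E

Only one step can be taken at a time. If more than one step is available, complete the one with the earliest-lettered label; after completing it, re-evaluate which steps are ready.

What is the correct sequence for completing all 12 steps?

E has no prerequisites → E first.
Ready: I, K and L. I has the earlier label → I.
D, K and L are all available; D has the earlier label → D.
C now also ready, so the ready set is {C, K, L}; C has the earlier label → C.
Now K and L have their prerequisites met. K has the earlier label, so K next.
L is the only step now ready → L.
A and J are both available; A has the earlier label → A.
G and J are both available; G has the earlier label → G.
B now also ready, so the ready set is {B, J}; B has the earlier label → B.
J needed L, now all done → J.
Now F and H have their prerequisites met. F has the earlier label, so F next.
H needed A, J and K, now all done → H.

E → I → D → C → K → L → A → G → B → J → F → H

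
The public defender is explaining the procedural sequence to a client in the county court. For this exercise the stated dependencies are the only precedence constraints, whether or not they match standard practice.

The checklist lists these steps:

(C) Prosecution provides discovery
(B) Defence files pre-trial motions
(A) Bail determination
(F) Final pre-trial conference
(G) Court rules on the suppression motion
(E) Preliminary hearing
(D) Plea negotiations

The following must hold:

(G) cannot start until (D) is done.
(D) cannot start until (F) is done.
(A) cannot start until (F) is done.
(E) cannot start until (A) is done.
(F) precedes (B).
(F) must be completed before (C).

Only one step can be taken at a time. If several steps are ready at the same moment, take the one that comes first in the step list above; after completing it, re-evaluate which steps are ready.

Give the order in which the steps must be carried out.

(F) → (C) → (B) → (A) → (E) → (D) → (G)

Only (F) has no prerequisites, so it is first.
Ready: (C), (B), (A) and (D). (C) is listed earlier → (C).
Now (B), (A) and (D) have their prerequisites met. (B) is listed earlier, so (B) next.
Ready: (A) and (D). (A) is listed earlier → (A).
Now (E) and (D) have their prerequisites met. (E) is listed earlier, so (E) next.
(D) needed (F), now all done → (D).
(G) needed (D), now all done → (G).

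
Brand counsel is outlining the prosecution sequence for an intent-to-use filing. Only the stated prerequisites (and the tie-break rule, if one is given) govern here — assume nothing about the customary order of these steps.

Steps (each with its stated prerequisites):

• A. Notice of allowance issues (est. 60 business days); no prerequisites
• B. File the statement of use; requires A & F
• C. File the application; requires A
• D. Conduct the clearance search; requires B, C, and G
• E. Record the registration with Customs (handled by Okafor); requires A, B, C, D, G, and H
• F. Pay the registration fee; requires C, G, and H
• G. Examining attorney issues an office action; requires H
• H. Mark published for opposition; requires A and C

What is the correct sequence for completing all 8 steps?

A → C → H → G → F → B → D → E

A has no prerequisites → A first.
C needed A, now all done → C.
H needed A and C, now all done → H.
G needed H, now all done → G.
F needed C, G and H, now all done → F.
B needed A and F, now all done → B.
D is the only step now ready → D.
E needed A, B, C, D, G and H, now all done → E.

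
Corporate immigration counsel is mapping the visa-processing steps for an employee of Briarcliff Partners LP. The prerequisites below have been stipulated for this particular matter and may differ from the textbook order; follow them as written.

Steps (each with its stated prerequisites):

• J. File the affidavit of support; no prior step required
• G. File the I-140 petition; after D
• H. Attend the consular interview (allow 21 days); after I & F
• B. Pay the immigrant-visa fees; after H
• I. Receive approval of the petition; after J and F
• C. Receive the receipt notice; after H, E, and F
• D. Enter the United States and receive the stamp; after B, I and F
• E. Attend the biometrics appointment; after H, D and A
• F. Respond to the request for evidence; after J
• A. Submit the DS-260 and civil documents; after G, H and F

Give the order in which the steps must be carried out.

J, F, I, H, B, D, G, A, E, C

J is the only step with nothing outstanding, so it goes first.
F needed J, now all done → F.
Next only I has its prerequisites met → I.
Next only H has its prerequisites met → H.
B is the only step now ready → B.
Next only D has its prerequisites met → D.
G is the only step now ready → G.
A needed G, H and F, now all done → A.
Next only E has its prerequisites met → E.
Next only C has its prerequisites met → C.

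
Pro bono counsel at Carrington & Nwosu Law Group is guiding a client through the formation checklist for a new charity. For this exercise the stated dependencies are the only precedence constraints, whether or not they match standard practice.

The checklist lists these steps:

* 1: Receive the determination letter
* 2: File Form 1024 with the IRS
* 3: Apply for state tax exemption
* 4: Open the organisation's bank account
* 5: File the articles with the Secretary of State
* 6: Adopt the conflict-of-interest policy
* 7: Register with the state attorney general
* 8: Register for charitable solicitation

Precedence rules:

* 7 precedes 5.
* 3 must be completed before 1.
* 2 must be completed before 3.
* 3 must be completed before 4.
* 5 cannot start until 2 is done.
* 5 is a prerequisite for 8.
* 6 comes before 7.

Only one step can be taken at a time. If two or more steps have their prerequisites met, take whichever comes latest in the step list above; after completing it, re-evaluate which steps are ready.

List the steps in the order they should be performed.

6 and 2 have no prerequisites; 6 is listed later, so 6 is first.
7 now also ready, so the ready set is {7, 2}; 7 is listed later → 7.
2 is the only step now ready → 2.
Ready: 5 and 3. 5 is listed later → 5.
8 now also ready, so the ready set is {8, 3}; 8 is listed later → 8.
Next only 3 has its prerequisites met → 3.
Now 4 and 1 have their prerequisites met. 4 is listed later, so 4 next.
1 needed 3, now all done → 1.

6, 7, 2, 5, 8, 3, 4, 1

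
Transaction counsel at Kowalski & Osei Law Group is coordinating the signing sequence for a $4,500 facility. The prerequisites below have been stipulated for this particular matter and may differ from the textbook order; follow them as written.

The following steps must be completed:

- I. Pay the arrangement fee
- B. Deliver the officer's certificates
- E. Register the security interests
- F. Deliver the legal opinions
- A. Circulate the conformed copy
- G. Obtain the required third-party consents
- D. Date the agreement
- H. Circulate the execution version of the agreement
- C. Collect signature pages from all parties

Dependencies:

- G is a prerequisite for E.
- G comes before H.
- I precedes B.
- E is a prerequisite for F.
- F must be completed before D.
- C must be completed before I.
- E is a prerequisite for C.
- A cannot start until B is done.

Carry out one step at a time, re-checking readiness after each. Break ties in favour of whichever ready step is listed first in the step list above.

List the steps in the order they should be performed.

G → E → F → D → H → C → I → B → A

G is the only step with nothing outstanding, so it goes first.
E and H are both available; E is listed earlier → E.
F and C now also ready, so the ready set is {F, H, C}; F is listed earlier → F.
D now also ready, so the ready set is {D, H, C}; D is listed earlier → D.
Ready: H and C. H is listed earlier → H.
C is the only step now ready → C.
I needed C, now all done → I.
B needed I, now all done → B.
A needed B, now all done → A.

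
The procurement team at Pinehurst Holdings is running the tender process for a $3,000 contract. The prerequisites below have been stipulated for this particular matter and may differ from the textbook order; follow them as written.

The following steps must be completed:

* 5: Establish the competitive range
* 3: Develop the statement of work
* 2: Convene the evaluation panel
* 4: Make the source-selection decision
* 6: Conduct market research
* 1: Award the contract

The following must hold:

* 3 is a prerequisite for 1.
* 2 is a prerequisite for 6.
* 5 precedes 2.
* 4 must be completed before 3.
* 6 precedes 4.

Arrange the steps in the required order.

5 has no prerequisites → 5 first.
Next only 2 has its prerequisites met → 2.
Next only 6 has its prerequisites met → 6.
4 is the only step now ready → 4.
3 is the only step now ready → 3.
That leaves 1 as the only ready step → 1.

5, 2, 6, 4, 3, 1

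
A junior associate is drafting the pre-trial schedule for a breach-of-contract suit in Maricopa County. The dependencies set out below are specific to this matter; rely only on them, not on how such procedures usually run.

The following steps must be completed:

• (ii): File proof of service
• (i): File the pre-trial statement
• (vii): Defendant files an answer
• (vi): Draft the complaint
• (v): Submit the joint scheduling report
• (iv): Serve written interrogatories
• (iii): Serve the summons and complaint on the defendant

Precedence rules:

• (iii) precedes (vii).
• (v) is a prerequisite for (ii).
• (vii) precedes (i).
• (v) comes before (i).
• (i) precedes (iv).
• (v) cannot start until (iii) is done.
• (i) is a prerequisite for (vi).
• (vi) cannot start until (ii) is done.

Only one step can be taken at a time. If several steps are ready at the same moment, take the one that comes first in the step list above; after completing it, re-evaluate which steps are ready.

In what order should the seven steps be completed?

(iii), (vii), (v), (ii), (i), (vi), (iv)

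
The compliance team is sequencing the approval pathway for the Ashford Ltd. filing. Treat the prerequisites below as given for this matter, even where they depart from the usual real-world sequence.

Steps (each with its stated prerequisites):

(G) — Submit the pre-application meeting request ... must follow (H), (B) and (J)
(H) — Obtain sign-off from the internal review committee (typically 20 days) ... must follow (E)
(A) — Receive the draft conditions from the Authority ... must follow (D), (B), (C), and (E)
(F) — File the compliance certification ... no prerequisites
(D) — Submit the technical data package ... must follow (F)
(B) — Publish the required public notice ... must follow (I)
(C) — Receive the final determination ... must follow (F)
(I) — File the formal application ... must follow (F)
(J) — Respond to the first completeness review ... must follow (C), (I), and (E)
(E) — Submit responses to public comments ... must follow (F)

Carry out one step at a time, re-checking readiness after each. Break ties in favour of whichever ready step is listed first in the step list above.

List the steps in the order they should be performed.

(F) (D) (C) (I) (B) (E) (H) (A) (J) (G)

(F) has no prerequisites → (F) first.
Ready: (D), (C), (I) and (E). (D) is listed earlier → (D).
Ready: (C), (I) and (E). (C) is listed earlier → (C).
(I) and (E) are both available; (I) is listed earlier → (I).
(B) now also ready, so the ready set is {(B), (E)}; (B) is listed earlier → (B).
(E) is the only step now ready → (E).
(H), (A) and (J) are all available; (H) is listed earlier → (H).
Ready: (A) and (J). (A) is listed earlier → (A).
Next only (J) has its prerequisites met → (J).
Next only (G) has its prerequisites met → (G).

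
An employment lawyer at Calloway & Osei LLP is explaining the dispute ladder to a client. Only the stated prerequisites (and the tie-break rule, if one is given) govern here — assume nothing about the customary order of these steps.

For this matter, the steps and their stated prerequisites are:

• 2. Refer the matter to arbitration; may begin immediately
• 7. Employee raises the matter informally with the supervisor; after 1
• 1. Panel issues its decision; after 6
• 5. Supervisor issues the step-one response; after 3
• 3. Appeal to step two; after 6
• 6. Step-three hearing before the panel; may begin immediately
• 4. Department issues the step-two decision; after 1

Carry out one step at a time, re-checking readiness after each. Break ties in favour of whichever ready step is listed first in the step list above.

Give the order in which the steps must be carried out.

Nothing is required for 2 and 6. 2 is listed earlier → 2 first.
That leaves 6 as the only ready step → 6.
Ready: 1 and 3. 1 is listed earlier → 1.
7, 3 and 4 are all available; 7 is listed earlier → 7.
3 and 4 are both available; 3 is listed earlier → 3.
5 now also ready, so the ready set is {5, 4}; 5 is listed earlier → 5.
4 needed 1, now all done → 4.

2 6 1 7 3 5 4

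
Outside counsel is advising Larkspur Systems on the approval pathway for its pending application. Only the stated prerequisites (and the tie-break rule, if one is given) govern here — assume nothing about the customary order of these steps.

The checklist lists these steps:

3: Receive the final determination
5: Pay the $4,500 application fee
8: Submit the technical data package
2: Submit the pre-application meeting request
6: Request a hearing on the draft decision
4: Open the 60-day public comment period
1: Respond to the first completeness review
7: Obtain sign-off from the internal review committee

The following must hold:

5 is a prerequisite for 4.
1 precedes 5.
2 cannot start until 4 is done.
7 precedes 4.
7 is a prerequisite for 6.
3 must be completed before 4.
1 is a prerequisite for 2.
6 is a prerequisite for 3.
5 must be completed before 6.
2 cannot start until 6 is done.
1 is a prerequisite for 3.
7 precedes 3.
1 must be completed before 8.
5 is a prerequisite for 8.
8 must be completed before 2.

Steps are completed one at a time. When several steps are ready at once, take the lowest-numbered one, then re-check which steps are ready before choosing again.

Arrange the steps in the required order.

1, 5, 7, 6, 3, 4, 8, 2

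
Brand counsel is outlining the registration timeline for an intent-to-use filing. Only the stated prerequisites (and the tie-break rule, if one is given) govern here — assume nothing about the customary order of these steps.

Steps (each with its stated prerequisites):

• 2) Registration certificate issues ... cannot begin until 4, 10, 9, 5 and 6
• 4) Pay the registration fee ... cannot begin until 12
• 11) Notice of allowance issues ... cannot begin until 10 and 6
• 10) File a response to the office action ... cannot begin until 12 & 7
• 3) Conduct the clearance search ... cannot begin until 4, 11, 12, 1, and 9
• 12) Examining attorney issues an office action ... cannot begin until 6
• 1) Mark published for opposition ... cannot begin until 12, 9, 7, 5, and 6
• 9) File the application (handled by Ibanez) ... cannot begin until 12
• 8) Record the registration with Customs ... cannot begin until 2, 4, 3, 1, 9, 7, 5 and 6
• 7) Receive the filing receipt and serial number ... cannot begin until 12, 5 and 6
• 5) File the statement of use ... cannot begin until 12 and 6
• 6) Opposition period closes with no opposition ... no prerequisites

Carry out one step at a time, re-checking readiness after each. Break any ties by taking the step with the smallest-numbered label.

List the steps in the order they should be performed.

6, 12, 4, 5, 7, 9, 1, 10, 2, 11, 3, 8

6 is the only step with nothing outstanding, so it goes first.
12 needed 6, now all done → 12.
Ready: 4, 5 and 9. 4 has the earlier label → 4.
Now 5 and 9 have their prerequisites met. 5 has the earlier label, so 5 next.
7 and 9 are both available; 7 has the earlier label → 7.
Ready: 9 and 10. 9 has the earlier label → 9.
1 and 10 are both available; 1 has the earlier label → 1.
That leaves 10 as the only ready step → 10.
2 and 11 are both available; 2 has the earlier label → 2.
11 is the only step now ready → 11.
3 needed 1, 4, 9, 11 and 12, now all done → 3.
Next only 8 has its prerequisites met → 8.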